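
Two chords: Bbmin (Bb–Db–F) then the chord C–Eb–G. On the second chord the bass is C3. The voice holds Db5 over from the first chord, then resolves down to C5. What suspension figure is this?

9–8 suspension.

At the second chord the bass is C3. The suspended Db5 lies a ninth above the bass; after resolving down by step to C5, the interval above the bass becomes an octave.
Suspension figures are named by those two intervals: 9–8.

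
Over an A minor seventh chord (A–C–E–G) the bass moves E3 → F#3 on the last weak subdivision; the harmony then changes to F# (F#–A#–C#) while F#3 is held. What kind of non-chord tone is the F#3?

The harmony at that moment is A minor seventh chord (A, C, E, G); F#3 is not a chord tone.
It is approached by step up from E3 and then sustained as the same pitch into the next harmony.
Arriving early and becoming a chord tone when the harmony changes — an anticipation.

F#3 is an anticipation.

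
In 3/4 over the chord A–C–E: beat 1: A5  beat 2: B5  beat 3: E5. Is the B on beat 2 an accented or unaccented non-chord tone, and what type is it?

Unaccented escape tone.

The harmony at that moment is A minor triad (A, C, E); B5 is not a chord tone.
It is approached by step up from A5 and left by leap down to E5.
Step in, leap out — an escape tone.
It falls on a weak beat, so it is unaccented.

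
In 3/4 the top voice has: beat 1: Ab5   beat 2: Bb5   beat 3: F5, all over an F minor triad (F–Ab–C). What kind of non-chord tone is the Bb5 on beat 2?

Escape tone.

The harmony at that moment is F minor triad (F, Ab, C); Bb5 is not a chord tone.
It is approached by step up from Ab5 and left by leap down to F5.
Step in, leap out, on a weak beat — an escape tone.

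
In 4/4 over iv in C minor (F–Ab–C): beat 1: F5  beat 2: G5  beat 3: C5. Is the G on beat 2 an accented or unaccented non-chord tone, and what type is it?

The harmony at that moment is F minor triad (F, Ab, C); G5 is not a chord tone.
It is approached by step up from F5 and left by leap down to C5.
Step in, leap out — an escape tone.
It falls on a weak beat, so it is unaccented.

Unaccented escape tone.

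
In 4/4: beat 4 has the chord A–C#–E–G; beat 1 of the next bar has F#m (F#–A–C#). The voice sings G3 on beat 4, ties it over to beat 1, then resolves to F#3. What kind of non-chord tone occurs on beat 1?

The harmony at that moment is F# minor triad (F#, A, C#); G3 is not a chord tone.
It is held over (the same pitch as the preceding G3) and left by step down to F#3.
Held over from the previous chord and resolving down by step — a suspension.

Suspension.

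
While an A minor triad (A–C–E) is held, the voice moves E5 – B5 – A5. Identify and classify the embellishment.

The harmony at that moment is A minor triad (A, C, E); B5 is not a chord tone.
It is approached by leap up from E5 and left by step down to A5.
Leap in, step out — an appoggiatura.

B5 is an appoggiatura.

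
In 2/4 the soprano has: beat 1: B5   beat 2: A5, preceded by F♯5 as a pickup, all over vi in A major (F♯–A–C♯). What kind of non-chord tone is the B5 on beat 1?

Appoggiatura.

The harmony at that moment is F♯ minor triad (F♯, A, C♯); B5 is not a chord tone.
It is approached by leap up from F♯5 and left by step down to A5.
Leap in, step out, metrically accented — an appoggiatura.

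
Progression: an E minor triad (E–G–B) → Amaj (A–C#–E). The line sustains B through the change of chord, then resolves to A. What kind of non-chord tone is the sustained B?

B is a suspension.

The harmony at that moment is A major triad (A, C#, E); B is not a chord tone.
It is held over (the same pitch as the preceding B) and left by step down to A.
Held over from the previous chord and resolving down by step — a suspension.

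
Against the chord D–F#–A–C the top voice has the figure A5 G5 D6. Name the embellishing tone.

The harmony at that moment is D dominant seventh chord (D, F#, A, C); G5 is not a chord tone.
It is approached by step down from A5 and left by leap up to D6.
Step in, leap out — an escape tone.

G5 is an escape tone.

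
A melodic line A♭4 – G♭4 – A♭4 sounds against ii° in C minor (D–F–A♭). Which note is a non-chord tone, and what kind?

G♭4 is a neighbor tone.

The harmony at that moment is D diminished triad (D, F, A♭); G♭4 is not a chord tone.
It is approached by step down from A♭4 and left by step up to A♭4.
Step away and step back to the same note — a neighbor tone (lower neighbor).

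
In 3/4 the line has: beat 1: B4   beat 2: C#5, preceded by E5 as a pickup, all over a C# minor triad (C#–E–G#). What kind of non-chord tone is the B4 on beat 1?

The harmony at that moment is C# minor triad (C#, E, G#); B4 is not a chord tone.
It is approached by leap down from E5 and left by step up to C#5.
Leap in, step out, metrically accented — an appoggiatura.

Appoggiatura.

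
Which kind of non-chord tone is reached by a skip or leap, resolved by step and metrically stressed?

Approach: by leap. Departure: by step. Metric position: strong.
Leap in, step out, in a metrically strong position — an appoggiatura. (It is the mirror image of the escape tone, which steps in and leaps out from a weak position.)

Appoggiatura.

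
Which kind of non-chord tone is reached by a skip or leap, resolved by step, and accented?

Approach: by leap. Departure: by step. Metric position: strong.
Leap in, step out, in a metrically strong position — an appoggiatura. (It is the mirror image of the escape tone, which steps in and leaps out from a weak position.)

Appoggiatura.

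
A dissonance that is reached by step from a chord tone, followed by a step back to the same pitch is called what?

Neighbor tone.

Approach: by step. Departure: by step in the opposite direction, back to the starting pitch.
Stepwise on both sides but reversing to return to the same chord tone — a neighbor tone. (Had it continued onward in the same direction it would be a passing tone instead.)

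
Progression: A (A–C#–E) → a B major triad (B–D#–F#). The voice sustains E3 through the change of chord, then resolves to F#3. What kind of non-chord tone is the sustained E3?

E3 is a retardation.

The harmony at that moment is B major triad (B, D#, F#); E3 is not a chord tone.
It is held over (the same pitch as the preceding E3) and left by step up to F#3.
Held over from the previous chord and resolving up by step — a retardation.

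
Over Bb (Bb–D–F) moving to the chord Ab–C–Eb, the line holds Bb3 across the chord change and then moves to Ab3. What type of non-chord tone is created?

Bb3 is a suspension.

The harmony at that moment is Ab major triad (Ab, C, Eb); Bb3 is not a chord tone.
It is held over (the same pitch as the preceding Bb3) and left by step down to Ab3.
Held over from the previous chord and resolving down by step — a suspension.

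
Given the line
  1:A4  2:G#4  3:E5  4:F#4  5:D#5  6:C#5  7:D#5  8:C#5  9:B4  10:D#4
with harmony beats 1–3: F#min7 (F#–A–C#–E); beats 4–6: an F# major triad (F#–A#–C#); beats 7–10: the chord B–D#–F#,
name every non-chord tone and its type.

G#4 (beat 2) — escape tone; D#5 (beat 5) — appoggiatura; C#5 (beat 8) — passing tone.

The harmony at that moment is F# minor seventh chord (F#, A, C#, E); G#4 is not a chord tone.
It is approached by step down from A4 and left by leap up to E5.
Step in, leap out — an escape tone.
The harmony at that moment is F# major triad (F#, A#, C#); D#5 is not a chord tone.
It is approached by leap up from F#4 and left by step down to C#5.
Leap in, step out — an appoggiatura.
The harmony at that moment is B major triad (B, D#, F#); C#5 is not a chord tone.
It is approached by step down from D#5 and left by step down to B4.
Step in, step out in the same direction — a passing tone.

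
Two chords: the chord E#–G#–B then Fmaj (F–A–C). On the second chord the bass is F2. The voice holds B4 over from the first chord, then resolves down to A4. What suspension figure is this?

4–3 suspension.

At the second chord the bass is F2. The suspended B4 lies a fourth above the bass; after resolving down by step to A4, the interval above the bass becomes a third.
Suspension figures are named by those two intervals: 4–3.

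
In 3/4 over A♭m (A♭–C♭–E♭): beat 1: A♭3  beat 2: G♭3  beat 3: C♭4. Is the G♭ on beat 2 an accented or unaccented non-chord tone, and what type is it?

Unaccented escape tone.

The harmony at that moment is A♭ minor triad (A♭, C♭, E♭); G♭3 is not a chord tone.
It is approached by step down from A♭3 and left by leap up to C♭4.
Step in, leap out — an escape tone.
It falls on a weak beat, so it is unaccented.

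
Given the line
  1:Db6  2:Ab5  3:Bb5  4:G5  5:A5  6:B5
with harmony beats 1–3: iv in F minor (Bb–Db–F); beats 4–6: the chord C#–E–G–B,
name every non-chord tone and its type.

The harmony at that moment is Bb minor triad (Bb, Db, F); Ab5 is not a chord tone.
It is approached by leap down from Db6 and left by step up to Bb5.
Leap in, step out — an appoggiatura.
The harmony at that moment is C# half-diminished seventh chord (C#, E, G, B); A5 is not a chord tone.
It is approached by step up from G5 and left by step up to B5.
Step in, step out in the same direction — a passing tone.

Ab5 (beat 2) — appoggiatura; A5 (beat 5) — passing tone.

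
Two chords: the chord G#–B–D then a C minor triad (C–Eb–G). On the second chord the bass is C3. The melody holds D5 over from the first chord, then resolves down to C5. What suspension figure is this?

At the second chord the bass is C3. The suspended D5 lies a ninth above the bass; after resolving down by step to C5, the interval above the bass becomes an octave.
Suspension figures are named by those two intervals: 9–8.

9–8 suspension.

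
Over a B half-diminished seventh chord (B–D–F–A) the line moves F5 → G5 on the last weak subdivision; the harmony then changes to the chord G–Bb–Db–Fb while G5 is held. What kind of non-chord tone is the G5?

The harmony at that moment is B half-diminished seventh chord (B, D, F, A); G5 is not a chord tone.
It is approached by step up from F5 and then sustained as the same pitch into the next harmony.
Arriving early and becoming a chord tone when the harmony changes — an anticipation.

G5 is an anticipation.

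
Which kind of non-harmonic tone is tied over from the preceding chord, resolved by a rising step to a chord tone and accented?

Retardation.

Approach: by preparation — the pitch is first a chord tone, then held (tied or repeated) while the harmony changes under it. Departure: up by step. Metric position: strong.
A prepared dissonance that resolves upward by step — a retardation. (The same figure resolving downward would be a suspension.)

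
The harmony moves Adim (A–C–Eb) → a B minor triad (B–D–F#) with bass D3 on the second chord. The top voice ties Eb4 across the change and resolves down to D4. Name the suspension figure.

At the second chord the bass is D3. The suspended Eb4 lies a ninth above the bass; after resolving down by step to D4, the interval above the bass becomes an octave.
Suspension figures are named by those two intervals: 9–8.

9–8 suspension.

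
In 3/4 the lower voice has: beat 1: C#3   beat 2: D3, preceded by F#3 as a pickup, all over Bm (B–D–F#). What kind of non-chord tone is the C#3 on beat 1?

Appoggiatura.

The harmony at that moment is B minor triad (B, D, F#); C#3 is not a chord tone.
It is approached by leap down from F#3 and left by step up to D3.
Leap in, step out, metrically accented — an appoggiatura.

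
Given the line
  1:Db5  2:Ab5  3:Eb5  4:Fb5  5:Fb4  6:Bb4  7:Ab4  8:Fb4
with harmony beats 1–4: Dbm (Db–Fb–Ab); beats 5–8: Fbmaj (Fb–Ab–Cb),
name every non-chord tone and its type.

Eb5 (beat 3) — appoggiatura; Bb4 (beat 6) — appoggiatura.

The harmony at that moment is Db minor triad (Db, Fb, Ab); Eb5 is not a chord tone.
It is approached by leap down from Ab5 and left by step up to Fb5.
Leap in, step out — an appoggiatura.
The harmony at that moment is Fb major triad (Fb, Ab, Cb); Bb4 is not a chord tone.
It is approached by leap up from Fb4 and left by step down to Ab4.
Leap in, step out — an appoggiatura.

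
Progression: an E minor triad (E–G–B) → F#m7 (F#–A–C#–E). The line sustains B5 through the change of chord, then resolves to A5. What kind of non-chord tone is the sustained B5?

The harmony at that moment is F# minor seventh chord (F#, A, C#, E); B5 is not a chord tone.
It is held over (the same pitch as the preceding B5) and left by step down to A5.
Held over from the previous chord and resolving down by step — a suspension.

B5 is a suspension.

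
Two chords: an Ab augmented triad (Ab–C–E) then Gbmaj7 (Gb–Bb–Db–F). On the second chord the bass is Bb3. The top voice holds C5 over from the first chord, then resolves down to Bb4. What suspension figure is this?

9–8 suspension.

At the second chord the bass is Bb3. The suspended C5 lies a ninth above the bass; after resolving down by step to Bb4, the interval above the bass becomes an octave.
Suspension figures are named by those two intervals: 9–8.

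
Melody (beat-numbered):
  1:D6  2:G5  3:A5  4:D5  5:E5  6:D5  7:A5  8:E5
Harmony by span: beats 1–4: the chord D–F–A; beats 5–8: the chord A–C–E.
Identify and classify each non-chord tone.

The harmony at that moment is D minor triad (D, F, A); G5 is not a chord tone.
It is approached by leap down from D6 and left by step up to A5.
Leap in, step out — an appoggiatura.
The harmony at that moment is A minor triad (A, C, E); D5 is not a chord tone.
It is approached by step down from E5 and left by leap up to A5.
Step in, leap out — an escape tone.

G5 (beat 2) — appoggiatura; D5 (beat 6) — escape tone.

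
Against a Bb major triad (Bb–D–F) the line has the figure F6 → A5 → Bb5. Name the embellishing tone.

A5 is an appoggiatura.

The harmony at that moment is Bb major triad (Bb, D, F); A5 is not a chord tone.
It is approached by leap down from F6 and left by step up to Bb5.
Leap in, step out — an appoggiatura.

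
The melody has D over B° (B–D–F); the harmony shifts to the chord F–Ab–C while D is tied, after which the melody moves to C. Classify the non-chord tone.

D is a suspension.

The harmony at that moment is F minor triad (F, Ab, C); D is not a chord tone.
It is held over (the same pitch as the preceding D) and left by step down to C.
Held over from the previous chord and resolving down by step — a suspension.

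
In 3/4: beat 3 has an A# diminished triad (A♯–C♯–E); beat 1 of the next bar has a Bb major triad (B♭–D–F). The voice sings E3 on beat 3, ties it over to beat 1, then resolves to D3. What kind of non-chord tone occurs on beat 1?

Suspension.

The harmony at that moment is B♭ major triad (B♭, D, F); E3 is not a chord tone.
It is held over (the same pitch as the preceding E3) and left by step down to D3.
Held over from the previous chord and resolving down by step — a suspension.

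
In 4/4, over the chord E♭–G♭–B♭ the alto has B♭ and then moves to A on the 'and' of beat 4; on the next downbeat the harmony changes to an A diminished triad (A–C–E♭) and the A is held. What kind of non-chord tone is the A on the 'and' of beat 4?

Anticipation.

The harmony at that moment is E♭ minor triad (E♭, G♭, B♭); A is not a chord tone.
It is approached by step down from B♭ and then sustained as the same pitch into the next harmony.
Arriving early and becoming a chord tone when the harmony changes — an anticipation.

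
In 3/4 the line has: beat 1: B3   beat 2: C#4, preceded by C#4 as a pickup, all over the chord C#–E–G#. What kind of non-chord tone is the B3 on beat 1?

Lower neighbor tone.

The harmony at that moment is C# minor triad (C#, E, G#); B3 is not a chord tone.
It is approached by step down from C#4 and left by step up to C#4.
Step away and step back to the same note — a neighbor tone (lower neighbor).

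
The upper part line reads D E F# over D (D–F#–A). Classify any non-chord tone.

E is a passing tone.

The harmony at that moment is D major triad (D, F#, A); E is not a chord tone.
It is approached by step up from D and left by step up to F#.
Step in, step out in the same direction — a passing tone.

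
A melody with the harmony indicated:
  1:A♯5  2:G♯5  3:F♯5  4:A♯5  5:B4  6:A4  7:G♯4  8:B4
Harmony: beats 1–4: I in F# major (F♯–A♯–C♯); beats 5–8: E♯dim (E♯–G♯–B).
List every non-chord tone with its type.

The harmony at that moment is F♯ major triad (F♯, A♯, C♯); G♯5 is not a chord tone.
It is approached by step down from A♯5 and left by step down to F♯5.
Step in, step out in the same direction — a passing tone.
The harmony at that moment is E♯ diminished triad (E♯, G♯, B); A4 is not a chord tone.
It is approached by step down from B4 and left by step down to G♯4.
Step in, step out in the same direction — a passing tone.

G♯5 (beat 2) — passing tone; A4 (beat 6) — passing tone.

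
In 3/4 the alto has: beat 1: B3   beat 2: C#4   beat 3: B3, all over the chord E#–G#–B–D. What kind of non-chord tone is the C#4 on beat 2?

The harmony at that moment is E# diminished seventh chord (E#, G#, B, D); C#4 is not a chord tone.
It is approached by step up from B3 and left by step down to B3.
Step away and step back to the same note — a neighbor tone (upper neighbor).

Upper neighbor tone.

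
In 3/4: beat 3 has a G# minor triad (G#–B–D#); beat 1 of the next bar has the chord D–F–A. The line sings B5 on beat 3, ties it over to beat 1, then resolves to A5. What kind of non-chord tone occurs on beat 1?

Suspension.

The harmony at that moment is D minor triad (D, F, A); B5 is not a chord tone.
It is held over (the same pitch as the preceding B5) and left by step down to A5.
Held over from the previous chord and resolving down by step — a suspension.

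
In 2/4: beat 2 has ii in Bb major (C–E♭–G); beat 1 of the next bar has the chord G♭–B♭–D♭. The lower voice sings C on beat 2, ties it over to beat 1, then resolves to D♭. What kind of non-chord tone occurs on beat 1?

Retardation.

The harmony at that moment is G♭ major triad (G♭, B♭, D♭); C is not a chord tone.
It is held over (the same pitch as the preceding C) and left by step up to D♭.
Held over from the previous chord and resolving up by step — a retardation.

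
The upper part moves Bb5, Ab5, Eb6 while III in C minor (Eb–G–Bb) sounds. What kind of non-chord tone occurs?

The harmony at that moment is Eb major triad (Eb, G, Bb); Ab5 is not a chord tone.
It is approached by step down from Bb5 and left by leap up to Eb6.
Step in, leap out — an escape tone.

Ab5 is an escape tone.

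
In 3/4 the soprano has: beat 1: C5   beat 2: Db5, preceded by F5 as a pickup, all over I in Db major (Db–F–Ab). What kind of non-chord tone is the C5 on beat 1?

Appoggiatura.

The harmony at that moment is Db major triad (Db, F, Ab); C5 is not a chord tone.
It is approached by leap down from F5 and left by step up to Db5.
Leap in, step out, metrically accented — an appoggiatura.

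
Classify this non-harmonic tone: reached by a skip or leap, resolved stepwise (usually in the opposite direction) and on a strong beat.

Approach: by leap. Departure: by step. Metric position: strong.
Leap in, step out, in a metrically strong position — an appoggiatura. (It is the mirror image of the escape tone, which steps in and leaps out from a weak position.)

Appoggiatura.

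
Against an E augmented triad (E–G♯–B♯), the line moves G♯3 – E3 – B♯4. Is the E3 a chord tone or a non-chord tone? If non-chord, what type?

Chord tone (the root of E augmented triad).

E augmented triad contains E, G♯, B♯; E is the root, so it is a chord tone.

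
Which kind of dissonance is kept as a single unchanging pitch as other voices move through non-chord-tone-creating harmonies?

Approach: none. Departure: none — a single pitch is sustained while the chords change around it, passing through harmonies that do not contain it.
No melodic motion at all; the dissonance is created entirely by the moving harmonies against the stationary note — a pedal tone (pedal point).

Pedal tone.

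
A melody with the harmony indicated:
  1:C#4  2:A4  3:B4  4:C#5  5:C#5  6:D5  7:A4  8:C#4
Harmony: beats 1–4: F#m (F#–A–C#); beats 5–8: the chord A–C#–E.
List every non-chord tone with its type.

The harmony at that moment is F# minor triad (F#, A, C#); B4 is not a chord tone.
It is approached by step up from A4 and left by step up to C#5.
Step in, step out in the same direction — a passing tone.
The harmony at that moment is A major triad (A, C#, E); D5 is not a chord tone.
It is approached by step up from C#5 and left by leap down to A4.
Step in, leap out — an escape tone.

B4 (beat 3) — passing tone; D5 (beat 6) — escape tone.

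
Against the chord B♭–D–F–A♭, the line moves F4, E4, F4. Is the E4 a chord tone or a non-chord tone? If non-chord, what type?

The harmony at that moment is B♭ dominant seventh chord (B♭, D, F, A♭); E4 is not a chord tone.
It is approached by step down from F4 and left by step up to F4.
Step away and step back to the same note — a neighbor tone (lower neighbor).

Non-chord tone — a neighbor tone.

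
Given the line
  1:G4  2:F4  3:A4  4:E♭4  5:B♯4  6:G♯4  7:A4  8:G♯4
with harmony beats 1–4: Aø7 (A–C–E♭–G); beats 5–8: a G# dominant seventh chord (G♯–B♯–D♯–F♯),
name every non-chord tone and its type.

F4 (beat 2) — escape tone; A4 (beat 7) — neighbor tone.

The harmony at that moment is A half-diminished seventh chord (A, C, E♭, G); F4 is not a chord tone.
It is approached by step down from G4 and left by leap up to A4.
Step in, leap out — an escape tone.
The harmony at that moment is G♯ dominant seventh chord (G♯, B♯, D♯, F♯); A4 is not a chord tone.
It is approached by step up from G♯4 and left by step down to G♯4.
Step away and step back to the same note — a neighbor tone (upper neighbor).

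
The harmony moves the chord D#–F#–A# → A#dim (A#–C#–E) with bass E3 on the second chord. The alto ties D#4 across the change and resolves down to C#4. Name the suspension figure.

7–6 suspension.

At the second chord the bass is E3. The suspended D#4 lies a seventh above the bass; after resolving down by step to C#4, the interval above the bass becomes a sixth.
Suspension figures are named by those two intervals: 7–6.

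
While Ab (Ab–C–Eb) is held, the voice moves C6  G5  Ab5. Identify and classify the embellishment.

The harmony at that moment is Ab major triad (Ab, C, Eb); G5 is not a chord tone.
It is approached by leap down from C6 and left by step up to Ab5.
Leap in, step out — an appoggiatura.

G5 is an appoggiatura.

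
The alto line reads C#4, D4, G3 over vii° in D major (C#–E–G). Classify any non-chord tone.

The harmony at that moment is C# diminished triad (C#, E, G); D4 is not a chord tone.
It is approached by step up from C#4 and left by leap down to G3.
Step in, leap out — an escape tone.

D4 is an escape tone.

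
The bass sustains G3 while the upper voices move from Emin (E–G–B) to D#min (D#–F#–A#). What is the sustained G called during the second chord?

The harmony at that moment is D# minor triad (D#, F#, A#); G3 is not a chord tone.
It is held over (the same pitch as the preceding G3) and then sustained as the same pitch into the next harmony.
Sustained through a change of harmony — a pedal tone.

Pedal tone (pedal point).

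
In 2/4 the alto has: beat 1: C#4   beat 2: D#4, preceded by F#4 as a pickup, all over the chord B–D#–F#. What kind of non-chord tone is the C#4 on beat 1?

The harmony at that moment is B major triad (B, D#, F#); C#4 is not a chord tone.
It is approached by leap down from F#4 and left by step up to D#4.
Leap in, step out, metrically accented — an appoggiatura.

Appoggiatura.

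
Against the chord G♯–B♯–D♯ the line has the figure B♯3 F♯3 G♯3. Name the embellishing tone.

F♯3 is an appoggiatura.

The harmony at that moment is G♯ major triad (G♯, B♯, D♯); F♯3 is not a chord tone.
It is approached by leap down from B♯3 and left by step up to G♯3.
Leap in, step out — an appoggiatura.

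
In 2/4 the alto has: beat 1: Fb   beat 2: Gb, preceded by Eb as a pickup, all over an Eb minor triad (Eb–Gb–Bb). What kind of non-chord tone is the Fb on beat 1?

Passing tone.

The harmony at that moment is Eb minor triad (Eb, Gb, Bb); Fb is not a chord tone.
It is approached by step up from Eb and left by step up to Gb.
Step in, step out in the same direction — a passing tone.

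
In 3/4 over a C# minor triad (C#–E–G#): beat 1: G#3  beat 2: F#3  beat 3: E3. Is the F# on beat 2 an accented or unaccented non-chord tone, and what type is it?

The harmony at that moment is C# minor triad (C#, E, G#); F#3 is not a chord tone.
It is approached by step down from G#3 and left by step down to E3.
Step in, step out in the same direction — a passing tone.
It falls on a weak beat, so it is unaccented.

Unaccented passing tone.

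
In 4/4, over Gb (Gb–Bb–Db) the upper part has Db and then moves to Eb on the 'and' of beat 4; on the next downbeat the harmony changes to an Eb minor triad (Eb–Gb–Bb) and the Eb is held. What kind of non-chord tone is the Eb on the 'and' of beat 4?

Anticipation.

The harmony at that moment is Gb major triad (Gb, Bb, Db); Eb is not a chord tone.
It is approached by step up from Db and then sustained as the same pitch into the next harmony.
Arriving early and becoming a chord tone when the harmony changes — an anticipation.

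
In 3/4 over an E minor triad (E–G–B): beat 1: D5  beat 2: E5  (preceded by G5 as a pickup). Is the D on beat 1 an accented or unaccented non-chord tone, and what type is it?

Accented appoggiatura.

The harmony at that moment is E minor triad (E, G, B); D5 is not a chord tone.
It is approached by leap down from G5 and left by step up to E5.
Leap in, step out — an appoggiatura.
It falls on the downbeat, so it is accented.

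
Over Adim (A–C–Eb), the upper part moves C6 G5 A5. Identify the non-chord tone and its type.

G5 is an appoggiatura.

The harmony at that moment is A diminished triad (A, C, Eb); G5 is not a chord tone.
It is approached by leap down from C6 and left by step up to A5.
Leap in, step out — an appoggiatura.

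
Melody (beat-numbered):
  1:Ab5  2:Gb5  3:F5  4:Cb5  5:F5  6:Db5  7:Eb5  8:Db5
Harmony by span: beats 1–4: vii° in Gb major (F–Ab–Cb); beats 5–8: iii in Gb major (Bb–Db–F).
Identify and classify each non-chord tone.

The harmony at that moment is F diminished triad (F, Ab, Cb); Gb5 is not a chord tone.
It is approached by step down from Ab5 and left by step down to F5.
Step in, step out in the same direction — a passing tone.
The harmony at that moment is Bb minor triad (Bb, Db, F); Eb5 is not a chord tone.
It is approached by step up from Db5 and left by step down to Db5.
Step away and step back to the same note — a neighbor tone (upper neighbor).

Gb5 (beat 2) — passing tone; Eb5 (beat 7) — neighbor tone.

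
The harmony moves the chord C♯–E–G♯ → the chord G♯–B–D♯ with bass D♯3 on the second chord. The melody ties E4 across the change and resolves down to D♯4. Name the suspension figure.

At the second chord the bass is D♯3. The suspended E4 lies a ninth above the bass; after resolving down by step to D♯4, the interval above the bass becomes an octave.
Suspension figures are named by those two intervals: 9–8.

9–8 suspension.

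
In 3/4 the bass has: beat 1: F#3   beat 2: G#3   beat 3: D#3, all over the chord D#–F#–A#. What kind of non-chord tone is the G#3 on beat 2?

Escape tone.

The harmony at that moment is D# minor triad (D#, F#, A#); G#3 is not a chord tone.
It is approached by step up from F#3 and left by leap down to D#3.
Step in, leap out, on a weak beat — an escape tone.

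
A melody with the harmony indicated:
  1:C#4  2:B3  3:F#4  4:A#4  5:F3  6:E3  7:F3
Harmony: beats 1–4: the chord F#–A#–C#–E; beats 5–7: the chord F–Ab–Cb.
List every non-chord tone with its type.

The harmony at that moment is F# dominant seventh chord (F#, A#, C#, E); B3 is not a chord tone.
It is approached by step down from C#4 and left by leap up to F#4.
Step in, leap out — an escape tone.
The harmony at that moment is F diminished triad (F, Ab, Cb); E3 is not a chord tone.
It is approached by step down from F3 and left by step up to F3.
Step away and step back to the same note — a neighbor tone (lower neighbor).

B3 (beat 2) — escape tone; E3 (beat 6) — neighbor tone.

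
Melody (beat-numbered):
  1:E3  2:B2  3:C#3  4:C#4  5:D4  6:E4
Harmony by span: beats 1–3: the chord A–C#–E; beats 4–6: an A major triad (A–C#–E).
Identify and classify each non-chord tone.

B2 (beat 2) — appoggiatura; D4 (beat 5) — passing tone.

The harmony at that moment is A major triad (A, C#, E); B2 is not a chord tone.
It is approached by leap down from E3 and left by step up to C#3.
Leap in, step out — an appoggiatura.
The harmony at that moment is A major triad (A, C#, E); D4 is not a chord tone.
It is approached by step up from C#4 and left by step up to E4.
Step in, step out in the same direction — a passing tone.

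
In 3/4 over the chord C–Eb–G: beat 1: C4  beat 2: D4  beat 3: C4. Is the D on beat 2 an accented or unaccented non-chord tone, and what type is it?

The harmony at that moment is C minor triad (C, Eb, G); D4 is not a chord tone.
It is approached by step up from C4 and left by step down to C4.
Step away and step back to the same note — a neighbor tone (upper neighbor).
It falls on a weak beat, so it is unaccented.

Unaccented neighbor tone.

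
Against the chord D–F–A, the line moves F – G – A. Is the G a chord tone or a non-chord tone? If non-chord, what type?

Non-chord tone — a passing tone.

The harmony at that moment is D minor triad (D, F, A); G is not a chord tone.
It is approached by step up from F and left by step up to A.
Step in, step out in the same direction — a passing tone.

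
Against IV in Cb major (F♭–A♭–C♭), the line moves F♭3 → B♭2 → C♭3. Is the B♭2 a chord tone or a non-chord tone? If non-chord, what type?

Non-chord tone — an appoggiatura.

The harmony at that moment is F♭ major triad (F♭, A♭, C♭); B♭2 is not a chord tone.
It is approached by leap down from F♭3 and left by step up to C♭3.
Leap in, step out — an appoggiatura.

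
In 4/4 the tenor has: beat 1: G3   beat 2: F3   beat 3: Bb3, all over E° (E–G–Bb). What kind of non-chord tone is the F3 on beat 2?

The harmony at that moment is E diminished triad (E, G, Bb); F3 is not a chord tone.
It is approached by step down from G3 and left by leap up to Bb3.
Step in, leap out, on a weak beat — an escape tone.

Escape tone.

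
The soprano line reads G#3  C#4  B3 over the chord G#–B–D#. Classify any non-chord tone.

The harmony at that moment is G# minor triad (G#, B, D#); C#4 is not a chord tone.
It is approached by leap up from G#3 and left by step down to B3.
Leap in, step out — an appoggiatura.

C#4 is an appoggiatura.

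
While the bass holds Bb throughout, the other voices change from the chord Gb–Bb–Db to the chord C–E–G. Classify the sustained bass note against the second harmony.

The harmony at that moment is C major triad (C, E, G); Bb is not a chord tone.
It is held over (the same pitch as the preceding Bb) and then sustained as the same pitch into the next harmony.
Sustained through a change of harmony — a pedal tone.

Pedal tone (pedal point).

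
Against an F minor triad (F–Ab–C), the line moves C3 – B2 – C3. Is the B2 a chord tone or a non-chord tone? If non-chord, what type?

Non-chord tone — a neighbor tone.

The harmony at that moment is F minor triad (F, Ab, C); B2 is not a chord tone.
It is approached by step down from C3 and left by step up to C3.
Step away and step back to the same note — a neighbor tone (lower neighbor).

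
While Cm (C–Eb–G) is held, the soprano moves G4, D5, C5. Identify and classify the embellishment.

The harmony at that moment is C minor triad (C, Eb, G); D5 is not a chord tone.
It is approached by leap up from G4 and left by step down to C5.
Leap in, step out — an appoggiatura.

D5 is an appoggiatura.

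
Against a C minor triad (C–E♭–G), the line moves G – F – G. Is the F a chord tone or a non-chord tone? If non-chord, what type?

The harmony at that moment is C minor triad (C, E♭, G); F is not a chord tone.
It is approached by step down from G and left by step up to G.
Step away and step back to the same note — a neighbor tone (lower neighbor).

Non-chord tone — a neighbor tone.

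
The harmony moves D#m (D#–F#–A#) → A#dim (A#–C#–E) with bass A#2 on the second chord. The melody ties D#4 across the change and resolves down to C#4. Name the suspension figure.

At the second chord the bass is A#2. The suspended D#4 lies a fourth above the bass; after resolving down by step to C#4, the interval above the bass becomes a third.
Suspension figures are named by those two intervals: 4–3.

4–3 suspension.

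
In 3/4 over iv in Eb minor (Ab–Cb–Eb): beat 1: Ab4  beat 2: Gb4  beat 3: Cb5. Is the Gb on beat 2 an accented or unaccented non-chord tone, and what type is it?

Unaccented escape tone.

The harmony at that moment is Ab minor triad (Ab, Cb, Eb); Gb4 is not a chord tone.
It is approached by step down from Ab4 and left by leap up to Cb5.
Step in, leap out — an escape tone.
It falls on a weak beat, so it is unaccented.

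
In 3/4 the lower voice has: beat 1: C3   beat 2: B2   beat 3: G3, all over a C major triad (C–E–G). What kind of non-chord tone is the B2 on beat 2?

The harmony at that moment is C major triad (C, E, G); B2 is not a chord tone.
It is approached by step down from C3 and left by leap up to G3.
Step in, leap out, on a weak beat — an escape tone.

Escape tone.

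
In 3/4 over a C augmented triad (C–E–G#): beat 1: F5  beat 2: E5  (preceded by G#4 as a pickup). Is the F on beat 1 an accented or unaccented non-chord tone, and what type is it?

The harmony at that moment is C augmented triad (C, E, G#); F5 is not a chord tone.
It is approached by leap up from G#4 and left by step down to E5.
Leap in, step out — an appoggiatura.
It falls on the downbeat, so it is accented.

Accented appoggiatura.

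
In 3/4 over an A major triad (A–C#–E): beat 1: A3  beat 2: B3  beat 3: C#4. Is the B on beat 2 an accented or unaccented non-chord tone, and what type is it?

The harmony at that moment is A major triad (A, C#, E); B3 is not a chord tone.
It is approached by step up from A3 and left by step up to C#4.
Step in, step out in the same direction — a passing tone.
It falls on a weak beat, so it is unaccented.

Unaccented passing tone.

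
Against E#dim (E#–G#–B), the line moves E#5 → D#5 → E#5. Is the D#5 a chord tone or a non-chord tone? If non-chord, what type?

Non-chord tone — a neighbor tone.

The harmony at that moment is E# diminished triad (E#, G#, B); D#5 is not a chord tone.
It is approached by step down from E#5 and left by step up to E#5.
Step away and step back to the same note — a neighbor tone (lower neighbor).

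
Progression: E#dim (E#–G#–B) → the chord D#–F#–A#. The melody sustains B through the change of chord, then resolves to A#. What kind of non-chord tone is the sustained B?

B is a suspension.

The harmony at that moment is D# minor triad (D#, F#, A#); B is not a chord tone.
It is held over (the same pitch as the preceding B) and left by step down to A#.
Held over from the previous chord and resolving down by step — a suspension.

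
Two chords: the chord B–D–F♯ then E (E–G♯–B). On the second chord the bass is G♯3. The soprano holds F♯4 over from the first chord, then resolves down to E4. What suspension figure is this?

7–6 suspension.

At the second chord the bass is G♯3. The suspended F♯4 lies a seventh above the bass; after resolving down by step to E4, the interval above the bass becomes a sixth.
Suspension figures are named by those two intervals: 7–6.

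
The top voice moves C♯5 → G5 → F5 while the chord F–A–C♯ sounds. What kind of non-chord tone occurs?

The harmony at that moment is F augmented triad (F, A, C♯); G5 is not a chord tone.
It is approached by leap up from C♯5 and left by step down to F5.
Leap in, step out — an appoggiatura.

G5 is an appoggiatura.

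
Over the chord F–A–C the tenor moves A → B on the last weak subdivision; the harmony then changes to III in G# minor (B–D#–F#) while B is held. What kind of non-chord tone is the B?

B is an anticipation.

The harmony at that moment is F major triad (F, A, C); B is not a chord tone.
It is approached by step up from A and then sustained as the same pitch into the next harmony.
Arriving early and becoming a chord tone when the harmony changes — an anticipation.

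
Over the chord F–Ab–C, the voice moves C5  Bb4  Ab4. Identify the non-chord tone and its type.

Bb4 is a passing tone.

The harmony at that moment is F minor triad (F, Ab, C); Bb4 is not a chord tone.
It is approached by step down from C5 and left by step down to Ab4.
Step in, step out in the same direction — a passing tone.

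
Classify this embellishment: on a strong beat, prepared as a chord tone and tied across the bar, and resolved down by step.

Suspension.

Approach: by preparation — the pitch is first a chord tone, then held (tied or repeated) while the harmony changes under it. Departure: down by step. Metric position: strong.
A prepared dissonance that resolves downward by step — a suspension. (The same figure resolving upward would be a retardation.)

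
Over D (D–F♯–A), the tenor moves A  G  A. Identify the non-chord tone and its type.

The harmony at that moment is D major triad (D, F♯, A); G is not a chord tone.
It is approached by step down from A and left by step up to A.
Step away and step back to the same note — a neighbor tone (lower neighbor).

G is a neighbor tone.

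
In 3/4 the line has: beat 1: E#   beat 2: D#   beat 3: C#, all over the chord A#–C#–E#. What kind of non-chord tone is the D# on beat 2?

The harmony at that moment is A# minor triad (A#, C#, E#); D# is not a chord tone.
It is approached by step down from E# and left by step down to C#.
Step in, step out in the same direction — a passing tone.

Passing tone.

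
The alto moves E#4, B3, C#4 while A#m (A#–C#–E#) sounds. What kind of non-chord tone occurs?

B3 is an appoggiatura.

The harmony at that moment is A# minor triad (A#, C#, E#); B3 is not a chord tone.
It is approached by leap down from E#4 and left by step up to C#4.
Leap in, step out — an appoggiatura.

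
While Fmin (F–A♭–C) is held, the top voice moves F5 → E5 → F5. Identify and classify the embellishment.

The harmony at that moment is F minor triad (F, A♭, C); E5 is not a chord tone.
It is approached by step down from F5 and left by step up to F5.
Step away and step back to the same note — a neighbor tone (lower neighbor).

E5 is a neighbor tone.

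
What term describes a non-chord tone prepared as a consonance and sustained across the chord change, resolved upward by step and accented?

Approach: by preparation — the pitch is first a chord tone, then held (tied or repeated) while the harmony changes under it. Departure: up by step. Metric position: strong.
A prepared dissonance that resolves upward by step — a retardation. (The same figure resolving downward would be a suspension.)

Retardation.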